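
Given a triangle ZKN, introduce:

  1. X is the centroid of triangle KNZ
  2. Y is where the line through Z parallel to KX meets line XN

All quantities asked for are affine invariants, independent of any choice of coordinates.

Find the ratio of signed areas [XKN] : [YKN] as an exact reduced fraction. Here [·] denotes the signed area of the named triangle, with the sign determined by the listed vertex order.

[XKN]:[YKN] = 1/2

Choose coordinates Z = (0, 0), K = (1, 0), N = (0, 1).
1. X is the centroid of triangle KNZ ⇒ X = (1/3, 1/3)
2. Y is where the line through Z parallel to KX meets line XN ⇒ Y = (2/3, -1/3)
2·[XKN] = 1/3, 2·[YKN] = 2/3
[XKN]:[YKN] = 1/3:2/3 = 1/2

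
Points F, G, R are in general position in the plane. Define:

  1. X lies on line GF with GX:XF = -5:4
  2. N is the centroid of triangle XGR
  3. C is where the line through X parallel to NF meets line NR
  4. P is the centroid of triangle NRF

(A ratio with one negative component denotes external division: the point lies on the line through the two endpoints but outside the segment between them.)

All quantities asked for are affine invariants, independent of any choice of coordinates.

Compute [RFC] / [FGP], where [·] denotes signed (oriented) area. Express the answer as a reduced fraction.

[RFC]:[FGP] = -21/4

Choose coordinates F = (0, 0), G = (1, 0), R = (0, 1).
1. X lies on line GF with GX:XF = -5:4 ⇒ X = (-4, 0)
2. N is the centroid of triangle XGR ⇒ N = (-1, 1/3)
3. C is where the line through X parallel to NF meets line NR ⇒ C = (-7/3, -5/9)
4. P is the centroid of triangle NRF ⇒ P = (-1/3, 4/9)
2·[RFC] = -7/3, 2·[FGP] = 4/9
[RFC]:[FGP] = -7/3:4/9 = -21/4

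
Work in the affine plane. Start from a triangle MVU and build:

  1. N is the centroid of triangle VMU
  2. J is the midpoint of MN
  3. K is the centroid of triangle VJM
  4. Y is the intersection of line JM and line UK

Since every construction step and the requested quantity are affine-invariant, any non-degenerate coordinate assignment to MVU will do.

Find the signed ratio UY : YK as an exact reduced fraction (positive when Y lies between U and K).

Choose coordinates M = (0, 0), V = (1, 0), U = (0, 1).
1. N is the centroid of triangle VMU ⇒ N = (1/3, 1/3)
2. J is the midpoint of MN ⇒ J = (1/6, 1/6)
3. K is the centroid of triangle VJM ⇒ K = (7/18, 1/18)
4. Y is the intersection of line JM and line UK ⇒ Y = (7/24, 7/24)
Y = U + t·(K−U) with t = 3/4, so UY:YK = t:(1−t) = 3/4:1/4

UY:YK = 3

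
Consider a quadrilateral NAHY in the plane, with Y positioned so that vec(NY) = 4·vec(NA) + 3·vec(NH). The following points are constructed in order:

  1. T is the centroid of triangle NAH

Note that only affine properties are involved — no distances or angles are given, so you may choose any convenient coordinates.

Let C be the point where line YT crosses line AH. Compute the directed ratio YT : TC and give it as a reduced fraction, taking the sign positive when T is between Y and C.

Set N = (0, 0), A = (1, 0), H = (0, 1), Y = (4, 3); any affine frame gives the same invariant.
1. T is the centroid of triangle NAH ⇒ T = (1/3, 1/3)
line YT meets AH at C = (10/19, 9/19)
T = Y + t·(C−Y) with t = 19/18, so YT:TC = 19/18:-1/18

YT:TC = -19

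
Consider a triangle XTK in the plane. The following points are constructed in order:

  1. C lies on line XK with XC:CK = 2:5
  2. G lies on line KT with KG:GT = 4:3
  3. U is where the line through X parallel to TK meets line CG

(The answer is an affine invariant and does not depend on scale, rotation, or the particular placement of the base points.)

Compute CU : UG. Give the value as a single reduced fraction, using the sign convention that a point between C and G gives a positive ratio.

CU:UG = -2/7

Assign X = (0, 0), T = (1, 0), K = (0, 1) — the answer is frame-independent, so this choice is without loss of generality.
1. C lies on line XK with XC:CK = 2:5 ⇒ C = (0, 2/7)
2. G lies on line KT with KG:GT = 4:3 ⇒ G = (4/7, 3/7)
3. U is where the line through X parallel to TK meets line CG ⇒ U = (-8/35, 8/35)
U = C + t·(G−C) with t = -2/5, so CU:UG = t:(1−t) = -2/5:7/5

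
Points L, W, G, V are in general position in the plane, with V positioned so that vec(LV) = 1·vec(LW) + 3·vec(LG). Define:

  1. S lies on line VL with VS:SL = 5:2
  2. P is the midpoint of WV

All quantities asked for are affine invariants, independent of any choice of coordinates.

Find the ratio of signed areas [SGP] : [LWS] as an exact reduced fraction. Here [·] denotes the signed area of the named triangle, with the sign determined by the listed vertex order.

[SGP]:[LWS] = -1/3

Set L = (0, 0), W = (1, 0), G = (0, 1), V = (1, 3); any affine frame gives the same invariant.
1. S lies on line VL with VS:SL = 5:2 ⇒ S = (2/7, 6/7)
2. P is the midpoint of WV ⇒ P = (1, 3/2)
2·[SGP] = -2/7, 2·[LWS] = 6/7
[SGP]:[LWS] = -2/7:6/7 = -1/3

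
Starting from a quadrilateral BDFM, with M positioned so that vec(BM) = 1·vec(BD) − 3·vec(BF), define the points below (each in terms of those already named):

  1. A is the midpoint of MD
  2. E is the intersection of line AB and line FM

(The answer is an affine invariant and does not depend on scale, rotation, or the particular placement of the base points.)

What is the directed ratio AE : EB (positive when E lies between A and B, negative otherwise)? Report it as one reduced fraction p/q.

Set B = (0, 0), D = (1, 0), F = (0, 1), M = (1, -3); any affine frame gives the same invariant.
1. A is the midpoint of MD ⇒ A = (1, -3/2)
2. E is the intersection of line AB and line FM ⇒ E = (2/5, -3/5)
E = A + t·(B−A) with t = 3/5, so AE:EB = t:(1−t) = 3/5:2/5

AE:EB = 3/2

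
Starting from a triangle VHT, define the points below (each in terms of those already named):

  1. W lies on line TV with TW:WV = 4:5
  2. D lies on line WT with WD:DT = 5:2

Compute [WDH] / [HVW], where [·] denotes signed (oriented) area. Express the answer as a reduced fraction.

[WDH]:[HVW] = 4/7

Choose coordinates V = (0, 0), H = (1, 0), T = (0, 1).
1. W lies on line TV with TW:WV = 4:5 ⇒ W = (0, 5/9)
2. D lies on line WT with WD:DT = 5:2 ⇒ D = (0, 55/63)
2·[WDH] = -20/63, 2·[HVW] = -5/9
[WDH]:[HVW] = -20/63:-5/9 = 4/7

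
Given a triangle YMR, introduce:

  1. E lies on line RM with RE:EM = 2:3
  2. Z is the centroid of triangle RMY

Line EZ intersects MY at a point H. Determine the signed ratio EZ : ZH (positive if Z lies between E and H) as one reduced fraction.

EZ:ZH = 4/5

Work in coordinates with Y = (0, 0), M = (1, 0), R = (0, 1).
1. E lies on line RM with RE:EM = 2:3 ⇒ E = (2/5, 3/5)
2. Z is the centroid of triangle RMY ⇒ Z = (1/3, 1/3)
line EZ meets MY at H = (1/4, 0)
Z = E + t·(H−E) with t = 4/9, so EZ:ZH = 4/9:5/9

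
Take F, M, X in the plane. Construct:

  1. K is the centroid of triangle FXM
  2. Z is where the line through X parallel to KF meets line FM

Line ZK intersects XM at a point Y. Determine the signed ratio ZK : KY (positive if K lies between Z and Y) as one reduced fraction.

ZK:KY = 5

Choose coordinates F = (0, 0), M = (1, 0), X = (0, 1).
1. K is the centroid of triangle FXM ⇒ K = (1/3, 1/3)
2. Z is where the line through X parallel to KF meets line FM ⇒ Z = (-1, 0)
line ZK meets XM at Y = (3/5, 2/5)
K = Z + t·(Y−Z) with t = 5/6, so ZK:KY = 5/6:1/6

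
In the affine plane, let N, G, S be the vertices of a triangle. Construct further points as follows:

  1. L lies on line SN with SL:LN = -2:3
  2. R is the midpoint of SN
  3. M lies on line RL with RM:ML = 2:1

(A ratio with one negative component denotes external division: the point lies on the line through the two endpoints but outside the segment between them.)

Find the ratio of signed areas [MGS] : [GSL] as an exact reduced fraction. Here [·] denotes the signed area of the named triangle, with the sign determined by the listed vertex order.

Choose coordinates N = (0, 0), G = (1, 0), S = (0, 1).
1. L lies on line SN with SL:LN = -2:3 ⇒ L = (0, 3)
2. R is the midpoint of SN ⇒ R = (0, 1/2)
3. M lies on line RL with RM:ML = 2:1 ⇒ M = (0, 13/6)
2·[MGS] = -7/6, 2·[GSL] = -2
[MGS]:[GSL] = -7/6:-2 = 7/12

[MGS]:[GSL] = 7/12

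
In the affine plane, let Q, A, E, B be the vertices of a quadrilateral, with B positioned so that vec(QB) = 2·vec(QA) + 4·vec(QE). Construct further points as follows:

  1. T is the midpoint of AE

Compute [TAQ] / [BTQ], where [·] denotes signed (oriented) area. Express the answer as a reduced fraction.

[TAQ]:[BTQ] = 1/2

Assign Q = (0, 0), A = (1, 0), E = (0, 1), B = (2, 4) — the answer is frame-independent, so this choice is without loss of generality.
1. T is the midpoint of AE ⇒ T = (1/2, 1/2)
2·[TAQ] = -1/2, 2·[BTQ] = -1
[TAQ]:[BTQ] = -1/2:-1 = 1/2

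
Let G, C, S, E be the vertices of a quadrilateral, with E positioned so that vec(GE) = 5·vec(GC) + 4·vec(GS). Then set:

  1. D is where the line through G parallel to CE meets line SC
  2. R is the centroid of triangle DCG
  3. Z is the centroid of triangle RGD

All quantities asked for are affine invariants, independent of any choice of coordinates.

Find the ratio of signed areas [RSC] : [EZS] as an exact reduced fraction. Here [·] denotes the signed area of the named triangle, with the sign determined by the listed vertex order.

[RSC]:[EZS] = 3/44

Work in coordinates with G = (0, 0), C = (1, 0), S = (0, 1), E = (5, 4).
1. D is where the line through G parallel to CE meets line SC ⇒ D = (1/2, 1/2)
2. R is the centroid of triangle DCG ⇒ R = (1/2, 1/6)
3. Z is the centroid of triangle RGD ⇒ Z = (1/3, 2/9)
2·[RSC] = -1/3, 2·[EZS] = -44/9
[RSC]:[EZS] = -1/3:-44/9 = 3/44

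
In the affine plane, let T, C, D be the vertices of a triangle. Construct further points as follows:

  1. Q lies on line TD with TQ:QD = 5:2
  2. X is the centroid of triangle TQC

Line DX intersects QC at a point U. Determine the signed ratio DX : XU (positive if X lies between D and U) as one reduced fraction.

DX:XU = -11/5

Set T = (0, 0), C = (1, 0), D = (0, 1); any affine frame gives the same invariant.
1. Q lies on line TD with TQ:QD = 5:2 ⇒ Q = (0, 5/7)
2. X is the centroid of triangle TQC ⇒ X = (1/3, 5/21)
line DX meets QC at U = (2/11, 45/77)
X = D + t·(U−D) with t = 11/6, so DX:XU = 11/6:-5/6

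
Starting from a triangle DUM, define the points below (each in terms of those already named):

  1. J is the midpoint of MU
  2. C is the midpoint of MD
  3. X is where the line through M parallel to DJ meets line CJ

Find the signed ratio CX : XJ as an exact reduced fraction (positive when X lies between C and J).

CX:XJ = -1/2

Assign D = (0, 0), U = (1, 0), M = (0, 1) — the answer is frame-independent, so this choice is without loss of generality.
1. J is the midpoint of MU ⇒ J = (1/2, 1/2)
2. C is the midpoint of MD ⇒ C = (0, 1/2)
3. X is where the line through M parallel to DJ meets line CJ ⇒ X = (-1/2, 1/2)
X = C + t·(J−C) with t = -1, so CX:XJ = t:(1−t) = -1:2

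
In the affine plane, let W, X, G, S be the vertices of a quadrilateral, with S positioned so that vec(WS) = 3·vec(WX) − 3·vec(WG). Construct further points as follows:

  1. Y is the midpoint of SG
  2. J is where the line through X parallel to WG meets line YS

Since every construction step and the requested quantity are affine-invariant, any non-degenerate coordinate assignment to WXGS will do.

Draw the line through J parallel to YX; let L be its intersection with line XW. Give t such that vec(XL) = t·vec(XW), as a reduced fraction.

t = 1/6

Choose coordinates W = (0, 0), X = (1, 0), G = (0, 1), S = (3, -3).
1. Y is the midpoint of SG ⇒ Y = (3/2, -1)
2. J is where the line through X parallel to WG meets line YS ⇒ J = (1, -1/3)
through J parallel to YX: direction (-1/2, 1); meets XW at L = (5/6, 0)
L = X + t·(W−X) with t = 1/6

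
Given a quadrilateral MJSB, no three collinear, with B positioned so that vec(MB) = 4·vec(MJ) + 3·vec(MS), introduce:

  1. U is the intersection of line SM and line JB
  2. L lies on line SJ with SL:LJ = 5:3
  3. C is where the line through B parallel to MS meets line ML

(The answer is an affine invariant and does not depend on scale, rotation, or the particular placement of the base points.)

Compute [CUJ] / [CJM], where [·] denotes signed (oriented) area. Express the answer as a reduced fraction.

[CUJ]:[CJM] = 1/4

Set M = (0, 0), J = (1, 0), S = (0, 1), B = (4, 3); any affine frame gives the same invariant.
1. U is the intersection of line SM and line JB ⇒ U = (0, -1)
2. L lies on line SJ with SL:LJ = 5:3 ⇒ L = (5/8, 3/8)
3. C is where the line through B parallel to MS meets line ML ⇒ C = (4, 12/5)
2·[CUJ] = -3/5, 2·[CJM] = -12/5
[CUJ]:[CJM] = -3/5:-12/5 = 1/4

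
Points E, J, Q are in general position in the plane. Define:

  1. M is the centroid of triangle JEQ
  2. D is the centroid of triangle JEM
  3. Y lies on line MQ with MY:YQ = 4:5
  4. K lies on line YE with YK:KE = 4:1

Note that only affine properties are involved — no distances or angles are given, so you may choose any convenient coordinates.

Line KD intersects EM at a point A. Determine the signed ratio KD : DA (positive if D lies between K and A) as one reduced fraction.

KD:DA = -19/15

Choose coordinates E = (0, 0), J = (1, 0), Q = (0, 1).
1. M is the centroid of triangle JEQ ⇒ M = (1/3, 1/3)
2. D is the centroid of triangle JEM ⇒ D = (4/9, 1/9)
3. Y lies on line MQ with MY:YQ = 4:5 ⇒ Y = (5/27, 17/27)
4. K lies on line YE with YK:KE = 4:1 ⇒ K = (1/27, 17/135)
line KD meets EM at A = (7/57, 7/57)
D = K + t·(A−K) with t = 19/4, so KD:DA = 19/4:-15/4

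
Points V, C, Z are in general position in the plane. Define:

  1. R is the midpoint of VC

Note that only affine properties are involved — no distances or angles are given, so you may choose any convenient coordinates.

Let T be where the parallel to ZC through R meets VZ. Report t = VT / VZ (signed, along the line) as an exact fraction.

t = 1/2

Set V = (0, 0), C = (1, 0), Z = (0, 1); any affine frame gives the same invariant.
1. R is the midpoint of VC ⇒ R = (1/2, 0)
through R parallel to ZC: direction (1, -1); meets VZ at T = (0, 1/2)
T = V + t·(Z−V) with t = 1/2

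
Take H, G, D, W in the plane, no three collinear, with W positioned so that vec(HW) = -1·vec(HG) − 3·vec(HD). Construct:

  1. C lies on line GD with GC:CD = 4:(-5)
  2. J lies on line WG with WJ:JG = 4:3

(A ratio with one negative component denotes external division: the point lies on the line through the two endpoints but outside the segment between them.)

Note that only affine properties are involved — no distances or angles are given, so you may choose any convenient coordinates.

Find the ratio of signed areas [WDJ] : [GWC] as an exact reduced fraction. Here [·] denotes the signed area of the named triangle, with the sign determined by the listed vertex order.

[WDJ]:[GWC] = -1/7

Assign H = (0, 0), G = (1, 0), D = (0, 1), W = (-1, -3) — the answer is frame-independent, so this choice is without loss of generality.
1. C lies on line GD with GC:CD = 4:(-5) ⇒ C = (5, -4)
2. J lies on line WG with WJ:JG = 4:3 ⇒ J = (1/7, -9/7)
2·[WDJ] = -20/7, 2·[GWC] = 20
[WDJ]:[GWC] = -20/7:20 = -1/7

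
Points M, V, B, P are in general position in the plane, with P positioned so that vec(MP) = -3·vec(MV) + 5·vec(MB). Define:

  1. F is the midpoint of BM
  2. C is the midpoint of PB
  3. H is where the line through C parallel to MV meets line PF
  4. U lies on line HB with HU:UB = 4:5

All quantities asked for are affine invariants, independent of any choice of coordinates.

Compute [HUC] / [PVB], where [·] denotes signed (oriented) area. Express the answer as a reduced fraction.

Work in coordinates with M = (0, 0), V = (1, 0), B = (0, 1), P = (-3, 5).
1. F is the midpoint of BM ⇒ F = (0, 1/2)
2. C is the midpoint of PB ⇒ C = (-3/2, 3)
3. H is where the line through C parallel to MV meets line PF ⇒ H = (-5/3, 3)
4. U lies on line HB with HU:UB = 4:5 ⇒ U = (-25/27, 19/9)
2·[HUC] = 4/27, 2·[PVB] = -1
[HUC]:[PVB] = 4/27:-1 = -4/27

[HUC]:[PVB] = -4/27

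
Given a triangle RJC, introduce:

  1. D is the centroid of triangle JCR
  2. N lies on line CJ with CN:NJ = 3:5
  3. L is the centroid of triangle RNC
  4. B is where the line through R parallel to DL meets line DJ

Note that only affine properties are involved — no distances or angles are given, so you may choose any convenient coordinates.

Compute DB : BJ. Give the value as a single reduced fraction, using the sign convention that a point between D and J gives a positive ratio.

Set R = (0, 0), J = (1, 0), C = (0, 1); any affine frame gives the same invariant.
1. D is the centroid of triangle JCR ⇒ D = (1/3, 1/3)
2. N lies on line CJ with CN:NJ = 3:5 ⇒ N = (3/8, 5/8)
3. L is the centroid of triangle RNC ⇒ L = (1/8, 13/24)
4. B is where the line through R parallel to DL meets line DJ ⇒ B = (-1, 1)
B = D + t·(J−D) with t = -2, so DB:BJ = t:(1−t) = -2:3

DB:BJ = -2/3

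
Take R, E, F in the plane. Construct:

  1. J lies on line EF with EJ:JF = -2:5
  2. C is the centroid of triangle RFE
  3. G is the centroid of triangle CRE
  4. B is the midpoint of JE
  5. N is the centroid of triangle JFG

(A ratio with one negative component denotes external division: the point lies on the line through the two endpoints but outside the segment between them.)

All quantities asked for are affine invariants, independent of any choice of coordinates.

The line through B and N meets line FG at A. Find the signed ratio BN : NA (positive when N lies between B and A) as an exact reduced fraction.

BN:NA = 7/5

Set R = (0, 0), E = (1, 0), F = (0, 1); any affine frame gives the same invariant.
1. J lies on line EF with EJ:JF = -2:5 ⇒ J = (5/3, -2/3)
2. C is the centroid of triangle RFE ⇒ C = (1/3, 1/3)
3. G is the centroid of triangle CRE ⇒ G = (4/9, 1/9)
4. B is the midpoint of JE ⇒ B = (4/3, -1/3)
5. N is the centroid of triangle JFG ⇒ N = (19/27, 4/27)
line BN meets FG at A = (16/63, 31/63)
N = B + t·(A−B) with t = 7/12, so BN:NA = 7/12:5/12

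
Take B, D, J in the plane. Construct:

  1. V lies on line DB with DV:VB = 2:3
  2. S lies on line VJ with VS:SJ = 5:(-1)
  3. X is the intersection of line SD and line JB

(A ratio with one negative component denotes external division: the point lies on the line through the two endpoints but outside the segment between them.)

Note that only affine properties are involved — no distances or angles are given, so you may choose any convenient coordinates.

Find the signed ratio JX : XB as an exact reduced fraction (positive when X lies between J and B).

JX:XB = -2/25

Assign B = (0, 0), D = (1, 0), J = (0, 1) — the answer is frame-independent, so this choice is without loss of generality.
1. V lies on line DB with DV:VB = 2:3 ⇒ V = (3/5, 0)
2. S lies on line VJ with VS:SJ = 5:(-1) ⇒ S = (-3/20, 5/4)
3. X is the intersection of line SD and line JB ⇒ X = (0, 25/23)
X = J + t·(B−J) with t = -2/23, so JX:XB = t:(1−t) = -2/23:25/23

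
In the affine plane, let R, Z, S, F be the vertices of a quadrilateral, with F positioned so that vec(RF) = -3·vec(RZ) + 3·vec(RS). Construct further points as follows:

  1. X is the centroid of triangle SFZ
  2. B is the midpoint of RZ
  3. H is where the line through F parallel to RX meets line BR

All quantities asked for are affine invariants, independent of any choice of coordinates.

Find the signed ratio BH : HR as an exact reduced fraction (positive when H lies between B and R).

Set R = (0, 0), Z = (1, 0), S = (0, 1), F = (-3, 3); any affine frame gives the same invariant.
1. X is the centroid of triangle SFZ ⇒ X = (-2/3, 4/3)
2. B is the midpoint of RZ ⇒ B = (1/2, 0)
3. H is where the line through F parallel to RX meets line BR ⇒ H = (-3/2, 0)
H = B + t·(R−B) with t = 4, so BH:HR = t:(1−t) = 4:-3

BH:HR = -4/3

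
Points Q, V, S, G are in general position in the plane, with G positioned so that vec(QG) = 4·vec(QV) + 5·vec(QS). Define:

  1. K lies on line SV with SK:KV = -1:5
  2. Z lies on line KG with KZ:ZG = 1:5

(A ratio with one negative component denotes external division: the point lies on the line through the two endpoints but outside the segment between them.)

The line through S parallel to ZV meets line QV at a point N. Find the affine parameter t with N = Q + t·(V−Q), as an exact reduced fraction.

t = 13/45

Assign Q = (0, 0), V = (1, 0), S = (0, 1), G = (4, 5) — the answer is frame-independent, so this choice is without loss of generality.
1. K lies on line SV with SK:KV = -1:5 ⇒ K = (-1/4, 5/4)
2. Z lies on line KG with KZ:ZG = 1:5 ⇒ Z = (11/24, 15/8)
through S parallel to ZV: direction (13/24, -15/8); meets QV at N = (13/45, 0)
N = Q + t·(V−Q) with t = 13/45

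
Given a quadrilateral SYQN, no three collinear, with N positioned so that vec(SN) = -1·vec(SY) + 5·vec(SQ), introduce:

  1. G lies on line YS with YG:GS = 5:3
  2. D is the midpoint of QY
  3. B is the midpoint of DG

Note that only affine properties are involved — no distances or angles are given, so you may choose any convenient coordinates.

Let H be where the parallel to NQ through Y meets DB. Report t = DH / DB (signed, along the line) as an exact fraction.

Assign S = (0, 0), Y = (1, 0), Q = (0, 1), N = (-1, 5) — the answer is frame-independent, so this choice is without loss of generality.
1. G lies on line YS with YG:GS = 5:3 ⇒ G = (3/8, 0)
2. D is the midpoint of QY ⇒ D = (1/2, 1/2)
3. B is the midpoint of DG ⇒ B = (7/16, 1/4)
through Y parallel to NQ: direction (1, -4); meets DB at H = (11/16, 5/4)
H = D + t·(B−D) with t = -3

t = -3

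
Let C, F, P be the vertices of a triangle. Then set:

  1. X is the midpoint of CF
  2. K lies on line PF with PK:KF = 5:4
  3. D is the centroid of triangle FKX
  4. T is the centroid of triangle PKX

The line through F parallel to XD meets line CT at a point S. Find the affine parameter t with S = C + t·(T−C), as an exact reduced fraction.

Set C = (0, 0), F = (1, 0), P = (0, 1); any affine frame gives the same invariant.
1. X is the midpoint of CF ⇒ X = (1/2, 0)
2. K lies on line PF with PK:KF = 5:4 ⇒ K = (5/9, 4/9)
3. D is the centroid of triangle FKX ⇒ D = (37/54, 4/27)
4. T is the centroid of triangle PKX ⇒ T = (19/54, 13/27)
through F parallel to XD: direction (5/27, 4/27); meets CT at S = (-38/27, -52/27)
S = C + t·(T−C) with t = -4

t = -4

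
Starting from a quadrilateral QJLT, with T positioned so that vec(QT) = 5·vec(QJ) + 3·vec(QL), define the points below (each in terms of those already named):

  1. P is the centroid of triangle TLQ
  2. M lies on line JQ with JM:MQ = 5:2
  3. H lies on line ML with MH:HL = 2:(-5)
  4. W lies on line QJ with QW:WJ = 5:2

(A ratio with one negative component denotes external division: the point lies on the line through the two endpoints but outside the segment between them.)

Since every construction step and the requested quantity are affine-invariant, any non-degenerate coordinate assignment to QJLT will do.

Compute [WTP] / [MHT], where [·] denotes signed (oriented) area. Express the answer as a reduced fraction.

[WTP]:[MHT] = 10/13

Work in coordinates with Q = (0, 0), J = (1, 0), L = (0, 1), T = (5, 3).
1. P is the centroid of triangle TLQ ⇒ P = (5/3, 4/3)
2. M lies on line JQ with JM:MQ = 5:2 ⇒ M = (2/7, 0)
3. H lies on line ML with MH:HL = 2:(-5) ⇒ H = (10/21, -2/3)
4. W lies on line QJ with QW:WJ = 5:2 ⇒ W = (5/7, 0)
2·[WTP] = 20/7, 2·[MHT] = 26/7
[WTP]:[MHT] = 20/7:26/7 = 10/13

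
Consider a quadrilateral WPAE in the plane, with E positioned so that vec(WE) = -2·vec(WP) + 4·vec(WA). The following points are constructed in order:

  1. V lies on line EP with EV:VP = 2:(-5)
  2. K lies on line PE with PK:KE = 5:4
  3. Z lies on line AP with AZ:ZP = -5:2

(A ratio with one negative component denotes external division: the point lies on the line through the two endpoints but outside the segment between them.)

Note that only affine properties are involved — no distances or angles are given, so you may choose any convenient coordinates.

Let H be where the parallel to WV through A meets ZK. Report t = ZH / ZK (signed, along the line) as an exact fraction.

t = 10/9

Assign W = (0, 0), P = (1, 0), A = (0, 1), E = (-2, 4) — the answer is frame-independent, so this choice is without loss of generality.
1. V lies on line EP with EV:VP = 2:(-5) ⇒ V = (-4, 20/3)
2. K lies on line PE with PK:KE = 5:4 ⇒ K = (-2/3, 20/9)
3. Z lies on line AP with AZ:ZP = -5:2 ⇒ Z = (5/3, -2/3)
through A parallel to WV: direction (-4, 20/3); meets ZK at H = (-25/27, 206/81)
H = Z + t·(K−Z) with t = 10/9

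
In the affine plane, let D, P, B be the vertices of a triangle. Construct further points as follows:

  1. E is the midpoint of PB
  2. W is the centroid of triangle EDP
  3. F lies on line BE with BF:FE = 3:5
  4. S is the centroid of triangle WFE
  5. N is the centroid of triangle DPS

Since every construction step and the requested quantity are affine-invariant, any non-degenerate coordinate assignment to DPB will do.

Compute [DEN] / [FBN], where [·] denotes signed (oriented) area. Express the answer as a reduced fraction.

Assign D = (0, 0), P = (1, 0), B = (0, 1) — the answer is frame-independent, so this choice is without loss of generality.
1. E is the midpoint of PB ⇒ E = (1/2, 1/2)
2. W is the centroid of triangle EDP ⇒ W = (1/2, 1/6)
3. F lies on line BE with BF:FE = 3:5 ⇒ F = (3/16, 13/16)
4. S is the centroid of triangle WFE ⇒ S = (19/48, 71/144)
5. N is the centroid of triangle DPS ⇒ N = (67/144, 71/432)
2·[DEN] = -65/432, 2·[FBN] = 5/72
[DEN]:[FBN] = -65/432:5/72 = -13/6

[DEN]:[FBN] = -13/6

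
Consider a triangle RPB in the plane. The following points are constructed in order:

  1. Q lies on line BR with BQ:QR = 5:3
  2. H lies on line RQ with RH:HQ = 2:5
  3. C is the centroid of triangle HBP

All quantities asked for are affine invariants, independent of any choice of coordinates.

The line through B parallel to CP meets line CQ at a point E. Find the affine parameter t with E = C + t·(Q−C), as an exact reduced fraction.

Assign R = (0, 0), P = (1, 0), B = (0, 1) — the answer is frame-independent, so this choice is without loss of generality.
1. Q lies on line BR with BQ:QR = 5:3 ⇒ Q = (0, 3/8)
2. H lies on line RQ with RH:HQ = 2:5 ⇒ H = (0, 3/28)
3. C is the centroid of triangle HBP ⇒ C = (1/3, 31/84)
through B parallel to CP: direction (2/3, -31/84); meets CQ at E = (7/6, 17/48)
E = C + t·(Q−C) with t = -5/2

t = -5/2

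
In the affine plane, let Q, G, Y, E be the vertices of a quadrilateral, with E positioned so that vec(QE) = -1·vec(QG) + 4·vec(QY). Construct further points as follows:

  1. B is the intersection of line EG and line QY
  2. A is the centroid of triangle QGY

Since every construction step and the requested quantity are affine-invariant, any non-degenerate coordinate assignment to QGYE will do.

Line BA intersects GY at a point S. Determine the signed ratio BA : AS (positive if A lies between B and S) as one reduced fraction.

BA:AS = -4

Set Q = (0, 0), G = (1, 0), Y = (0, 1), E = (-1, 4); any affine frame gives the same invariant.
1. B is the intersection of line EG and line QY ⇒ B = (0, 2)
2. A is the centroid of triangle QGY ⇒ A = (1/3, 1/3)
line BA meets GY at S = (1/4, 3/4)
A = B + t·(S−B) with t = 4/3, so BA:AS = 4/3:-1/3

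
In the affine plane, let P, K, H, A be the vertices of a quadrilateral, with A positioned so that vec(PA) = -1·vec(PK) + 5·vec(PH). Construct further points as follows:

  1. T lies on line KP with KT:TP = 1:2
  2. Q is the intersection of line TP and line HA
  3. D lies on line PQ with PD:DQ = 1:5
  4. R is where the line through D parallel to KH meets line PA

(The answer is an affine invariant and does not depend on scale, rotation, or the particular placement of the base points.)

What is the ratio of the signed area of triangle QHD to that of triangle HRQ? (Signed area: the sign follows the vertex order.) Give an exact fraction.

Set P = (0, 0), K = (1, 0), H = (0, 1), A = (-1, 5); any affine frame gives the same invariant.
1. T lies on line KP with KT:TP = 1:2 ⇒ T = (2/3, 0)
2. Q is the intersection of line TP and line HA ⇒ Q = (1/4, 0)
3. D lies on line PQ with PD:DQ = 1:5 ⇒ D = (1/24, 0)
4. R is where the line through D parallel to KH meets line PA ⇒ R = (-1/96, 5/96)
2·[QHD] = 5/24, 2·[HRQ] = 95/384
[QHD]:[HRQ] = 5/24:95/384 = 16/19

[QHD]:[HRQ] = 16/19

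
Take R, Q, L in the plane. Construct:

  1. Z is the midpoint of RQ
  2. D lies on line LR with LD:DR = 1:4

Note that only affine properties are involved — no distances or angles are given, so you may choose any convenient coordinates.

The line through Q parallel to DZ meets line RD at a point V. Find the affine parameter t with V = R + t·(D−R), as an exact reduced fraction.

t = 2

Set R = (0, 0), Q = (1, 0), L = (0, 1); any affine frame gives the same invariant.
1. Z is the midpoint of RQ ⇒ Z = (1/2, 0)
2. D lies on line LR with LD:DR = 1:4 ⇒ D = (0, 4/5)
through Q parallel to DZ: direction (1/2, -4/5); meets RD at V = (0, 8/5)
V = R + t·(D−R) with t = 2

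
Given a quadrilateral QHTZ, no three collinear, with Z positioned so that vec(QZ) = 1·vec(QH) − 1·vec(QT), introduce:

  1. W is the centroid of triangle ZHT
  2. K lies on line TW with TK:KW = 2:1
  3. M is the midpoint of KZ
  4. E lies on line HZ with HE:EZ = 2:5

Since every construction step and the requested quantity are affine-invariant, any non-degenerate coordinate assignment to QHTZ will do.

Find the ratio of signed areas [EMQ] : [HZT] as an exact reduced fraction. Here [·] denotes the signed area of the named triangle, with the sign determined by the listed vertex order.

Assign Q = (0, 0), H = (1, 0), T = (0, 1), Z = (1, -1) — the answer is frame-independent, so this choice is without loss of generality.
1. W is the centroid of triangle ZHT ⇒ W = (2/3, 0)
2. K lies on line TW with TK:KW = 2:1 ⇒ K = (4/9, 1/3)
3. M is the midpoint of KZ ⇒ M = (13/18, -1/3)
4. E lies on line HZ with HE:EZ = 2:5 ⇒ E = (1, -2/7)
2·[EMQ] = -8/63, 2·[HZT] = -1
[EMQ]:[HZT] = -8/63:-1 = 8/63

[EMQ]:[HZT] = 8/63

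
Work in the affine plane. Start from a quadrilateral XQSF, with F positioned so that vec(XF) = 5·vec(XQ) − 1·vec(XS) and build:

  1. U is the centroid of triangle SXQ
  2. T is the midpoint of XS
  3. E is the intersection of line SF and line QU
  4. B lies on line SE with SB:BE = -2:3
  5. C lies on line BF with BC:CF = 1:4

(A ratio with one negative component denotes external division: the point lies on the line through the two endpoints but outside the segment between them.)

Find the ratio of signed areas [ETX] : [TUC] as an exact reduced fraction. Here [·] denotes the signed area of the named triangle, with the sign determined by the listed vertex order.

[ETX]:[TUC] = -75/14

Choose coordinates X = (0, 0), Q = (1, 0), S = (0, 1), F = (5, -1).
1. U is the centroid of triangle SXQ ⇒ U = (1/3, 1/3)
2. T is the midpoint of XS ⇒ T = (0, 1/2)
3. E is the intersection of line SF and line QU ⇒ E = (-5, 3)
4. B lies on line SE with SB:BE = -2:3 ⇒ B = (10, -3)
5. C lies on line BF with BC:CF = 1:4 ⇒ C = (9, -13/5)
2·[ETX] = -5/2, 2·[TUC] = 7/15
[ETX]:[TUC] = -5/2:7/15 = -75/14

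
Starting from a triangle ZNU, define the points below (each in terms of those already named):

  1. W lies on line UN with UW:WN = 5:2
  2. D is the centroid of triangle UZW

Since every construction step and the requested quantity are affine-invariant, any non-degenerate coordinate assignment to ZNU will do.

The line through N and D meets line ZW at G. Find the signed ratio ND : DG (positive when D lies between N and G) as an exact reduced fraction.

Choose coordinates Z = (0, 0), N = (1, 0), U = (0, 1).
1. W lies on line UN with UW:WN = 5:2 ⇒ W = (5/7, 2/7)
2. D is the centroid of triangle UZW ⇒ D = (5/21, 3/7)
line ND meets ZW at G = (45/77, 18/77)
D = N + t·(G−N) with t = 11/6, so ND:DG = 11/6:-5/6

ND:DG = -11/5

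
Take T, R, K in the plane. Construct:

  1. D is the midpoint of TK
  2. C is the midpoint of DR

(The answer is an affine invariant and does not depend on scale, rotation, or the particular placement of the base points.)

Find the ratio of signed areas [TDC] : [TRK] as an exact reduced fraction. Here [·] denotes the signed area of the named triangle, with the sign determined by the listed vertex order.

[TDC]:[TRK] = -1/4

Work in coordinates with T = (0, 0), R = (1, 0), K = (0, 1).
1. D is the midpoint of TK ⇒ D = (0, 1/2)
2. C is the midpoint of DR ⇒ C = (1/2, 1/4)
2·[TDC] = -1/4, 2·[TRK] = 1
[TDC]:[TRK] = -1/4:1 = -1/4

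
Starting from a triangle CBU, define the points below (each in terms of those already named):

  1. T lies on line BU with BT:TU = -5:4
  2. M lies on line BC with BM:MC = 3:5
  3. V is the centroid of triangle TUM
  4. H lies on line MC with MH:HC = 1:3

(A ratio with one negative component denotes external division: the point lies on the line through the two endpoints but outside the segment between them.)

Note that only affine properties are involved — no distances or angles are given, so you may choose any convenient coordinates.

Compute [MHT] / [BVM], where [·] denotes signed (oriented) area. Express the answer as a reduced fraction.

[MHT]:[BVM] = -25/24

Work in coordinates with C = (0, 0), B = (1, 0), U = (0, 1).
1. T lies on line BU with BT:TU = -5:4 ⇒ T = (-4, 5)
2. M lies on line BC with BM:MC = 3:5 ⇒ M = (5/8, 0)
3. V is the centroid of triangle TUM ⇒ V = (-9/8, 2)
4. H lies on line MC with MH:HC = 1:3 ⇒ H = (15/32, 0)
2·[MHT] = -25/32, 2·[BVM] = 3/4
[MHT]:[BVM] = -25/32:3/4 = -25/24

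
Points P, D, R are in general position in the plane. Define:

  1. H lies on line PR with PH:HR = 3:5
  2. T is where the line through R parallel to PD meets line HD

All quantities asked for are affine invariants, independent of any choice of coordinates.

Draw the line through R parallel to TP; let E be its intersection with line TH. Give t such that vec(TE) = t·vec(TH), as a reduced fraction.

t = 8/3

Assign P = (0, 0), D = (1, 0), R = (0, 1) — the answer is frame-independent, so this choice is without loss of generality.
1. H lies on line PR with PH:HR = 3:5 ⇒ H = (0, 3/8)
2. T is where the line through R parallel to PD meets line HD ⇒ T = (-5/3, 1)
through R parallel to TP: direction (5/3, -1); meets TH at E = (25/9, -2/3)
E = T + t·(H−T) with t = 8/3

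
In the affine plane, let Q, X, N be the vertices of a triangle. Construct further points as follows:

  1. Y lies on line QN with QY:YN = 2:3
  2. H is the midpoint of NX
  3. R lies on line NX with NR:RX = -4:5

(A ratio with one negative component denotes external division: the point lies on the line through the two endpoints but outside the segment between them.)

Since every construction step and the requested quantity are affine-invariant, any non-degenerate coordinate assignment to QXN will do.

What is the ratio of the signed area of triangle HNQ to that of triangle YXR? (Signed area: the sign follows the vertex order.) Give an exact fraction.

Assign Q = (0, 0), X = (1, 0), N = (0, 1) — the answer is frame-independent, so this choice is without loss of generality.
1. Y lies on line QN with QY:YN = 2:3 ⇒ Y = (0, 2/5)
2. H is the midpoint of NX ⇒ H = (1/2, 1/2)
3. R lies on line NX with NR:RX = -4:5 ⇒ R = (-4, 5)
2·[HNQ] = 1/2, 2·[YXR] = 3
[HNQ]:[YXR] = 1/2:3 = 1/6

[HNQ]:[YXR] = 1/6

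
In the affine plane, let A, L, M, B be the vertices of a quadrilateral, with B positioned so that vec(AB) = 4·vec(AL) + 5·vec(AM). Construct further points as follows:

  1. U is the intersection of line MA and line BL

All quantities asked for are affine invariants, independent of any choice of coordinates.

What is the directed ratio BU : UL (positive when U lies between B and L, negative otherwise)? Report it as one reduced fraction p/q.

Set A = (0, 0), L = (1, 0), M = (0, 1), B = (4, 5); any affine frame gives the same invariant.
1. U is the intersection of line MA and line BL ⇒ U = (0, -5/3)
U = B + t·(L−B) with t = 4/3, so BU:UL = t:(1−t) = 4/3:-1/3

BU:UL = -4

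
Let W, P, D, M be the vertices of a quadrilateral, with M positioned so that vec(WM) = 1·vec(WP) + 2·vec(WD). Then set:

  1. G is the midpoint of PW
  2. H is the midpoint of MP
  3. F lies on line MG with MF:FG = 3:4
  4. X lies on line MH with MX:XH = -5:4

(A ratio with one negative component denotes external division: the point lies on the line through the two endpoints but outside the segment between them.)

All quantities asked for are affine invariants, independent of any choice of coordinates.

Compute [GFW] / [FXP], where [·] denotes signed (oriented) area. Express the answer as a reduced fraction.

Choose coordinates W = (0, 0), P = (1, 0), D = (0, 1), M = (1, 2).
1. G is the midpoint of PW ⇒ G = (1/2, 0)
2. H is the midpoint of MP ⇒ H = (1, 1)
3. F lies on line MG with MF:FG = 3:4 ⇒ F = (11/14, 8/7)
4. X lies on line MH with MX:XH = -5:4 ⇒ X = (1, -3)
2·[GFW] = 4/7, 2·[FXP] = 9/14
[GFW]:[FXP] = 4/7:9/14 = 8/9

[GFW]:[FXP] = 8/9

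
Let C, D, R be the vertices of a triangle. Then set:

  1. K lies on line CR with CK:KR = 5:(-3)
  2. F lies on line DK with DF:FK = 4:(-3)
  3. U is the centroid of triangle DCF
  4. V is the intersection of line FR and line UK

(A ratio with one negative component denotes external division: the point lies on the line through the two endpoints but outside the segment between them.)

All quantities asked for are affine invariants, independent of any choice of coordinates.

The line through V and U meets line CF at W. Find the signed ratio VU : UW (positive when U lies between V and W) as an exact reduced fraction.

Work in coordinates with C = (0, 0), D = (1, 0), R = (0, 1).
1. K lies on line CR with CK:KR = 5:(-3) ⇒ K = (0, 5/2)
2. F lies on line DK with DF:FK = 4:(-3) ⇒ F = (-3, 10)
3. U is the centroid of triangle DCF ⇒ U = (-2/3, 10/3)
4. V is the intersection of line FR and line UK ⇒ V = (-6/7, 25/7)
line VU meets CF at W = (-6/5, 4)
U = V + t·(W−V) with t = -5/9, so VU:UW = -5/9:14/9

VU:UW = -5/14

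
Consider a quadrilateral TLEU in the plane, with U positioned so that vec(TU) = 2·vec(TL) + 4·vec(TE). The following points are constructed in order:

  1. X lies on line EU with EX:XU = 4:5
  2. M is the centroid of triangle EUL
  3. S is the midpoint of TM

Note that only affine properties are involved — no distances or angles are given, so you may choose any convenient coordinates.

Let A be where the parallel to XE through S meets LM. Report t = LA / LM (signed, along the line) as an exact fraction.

t = 19/20

Work in coordinates with T = (0, 0), L = (1, 0), E = (0, 1), U = (2, 4).
1. X lies on line EU with EX:XU = 4:5 ⇒ X = (8/9, 7/3)
2. M is the centroid of triangle EUL ⇒ M = (1, 5/3)
3. S is the midpoint of TM ⇒ S = (1/2, 5/6)
through S parallel to XE: direction (-8/9, -4/3); meets LM at A = (1, 19/12)
A = L + t·(M−L) with t = 19/20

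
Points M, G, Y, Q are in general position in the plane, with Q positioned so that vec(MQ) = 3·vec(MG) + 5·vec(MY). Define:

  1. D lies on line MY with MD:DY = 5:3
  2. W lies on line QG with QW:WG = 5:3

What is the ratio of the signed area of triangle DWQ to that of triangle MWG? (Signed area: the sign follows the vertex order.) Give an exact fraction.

Choose coordinates M = (0, 0), G = (1, 0), Y = (0, 1), Q = (3, 5).
1. D lies on line MY with MD:DY = 5:3 ⇒ D = (0, 5/8)
2. W lies on line QG with QW:WG = 5:3 ⇒ W = (7/4, 15/8)
2·[DWQ] = 125/32, 2·[MWG] = -15/8
[DWQ]:[MWG] = 125/32:-15/8 = -25/12

[DWQ]:[MWG] = -25/12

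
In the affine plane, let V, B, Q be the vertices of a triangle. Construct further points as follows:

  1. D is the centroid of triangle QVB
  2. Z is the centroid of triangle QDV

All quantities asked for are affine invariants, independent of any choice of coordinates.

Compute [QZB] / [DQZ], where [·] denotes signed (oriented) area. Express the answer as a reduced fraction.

Set V = (0, 0), B = (1, 0), Q = (0, 1); any affine frame gives the same invariant.
1. D is the centroid of triangle QVB ⇒ D = (1/3, 1/3)
2. Z is the centroid of triangle QDV ⇒ Z = (1/9, 4/9)
2·[QZB] = 4/9, 2·[DQZ] = 1/9
[QZB]:[DQZ] = 4/9:1/9 = 4

[QZB]:[DQZ] = 4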